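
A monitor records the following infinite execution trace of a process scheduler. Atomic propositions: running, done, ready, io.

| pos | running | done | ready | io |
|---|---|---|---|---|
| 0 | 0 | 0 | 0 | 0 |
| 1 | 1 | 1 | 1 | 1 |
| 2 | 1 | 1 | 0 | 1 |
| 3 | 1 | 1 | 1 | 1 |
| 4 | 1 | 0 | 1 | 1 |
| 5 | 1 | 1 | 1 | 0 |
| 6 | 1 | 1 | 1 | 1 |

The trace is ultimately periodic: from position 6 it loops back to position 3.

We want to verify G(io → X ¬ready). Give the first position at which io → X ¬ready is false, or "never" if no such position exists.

Check io → X ¬ready at each position in order: 0 ✓, 1 ✓.
At position 2 the labels are {done, io, running} and the next position 3 has {done, io, ready, running}, so io → X ¬ready is false there. This is the first violation.

2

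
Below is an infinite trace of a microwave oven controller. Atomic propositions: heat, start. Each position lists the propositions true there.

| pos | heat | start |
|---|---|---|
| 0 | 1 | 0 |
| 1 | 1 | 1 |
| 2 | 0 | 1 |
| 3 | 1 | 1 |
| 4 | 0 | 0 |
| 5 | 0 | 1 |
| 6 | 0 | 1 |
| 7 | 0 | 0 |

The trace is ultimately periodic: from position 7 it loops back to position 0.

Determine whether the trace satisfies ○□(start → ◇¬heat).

Satisfied

The position after 0 is 1; □(start → ◇¬heat) is true there.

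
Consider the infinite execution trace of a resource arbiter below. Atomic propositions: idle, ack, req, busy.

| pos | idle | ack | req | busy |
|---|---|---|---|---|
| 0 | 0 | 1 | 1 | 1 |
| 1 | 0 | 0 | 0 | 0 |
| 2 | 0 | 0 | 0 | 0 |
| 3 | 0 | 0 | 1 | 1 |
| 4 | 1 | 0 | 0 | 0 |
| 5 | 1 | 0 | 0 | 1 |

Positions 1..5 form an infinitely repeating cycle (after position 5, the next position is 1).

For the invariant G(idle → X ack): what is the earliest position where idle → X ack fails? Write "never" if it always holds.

Check idle → X ack at each position in order: 0 ✓, 1 ✓, 2 ✓, 3 ✓.
At position 4 the labels are {idle} and the next position 5 has {busy, idle}, so idle → X ack is false there. This is the first violation.

4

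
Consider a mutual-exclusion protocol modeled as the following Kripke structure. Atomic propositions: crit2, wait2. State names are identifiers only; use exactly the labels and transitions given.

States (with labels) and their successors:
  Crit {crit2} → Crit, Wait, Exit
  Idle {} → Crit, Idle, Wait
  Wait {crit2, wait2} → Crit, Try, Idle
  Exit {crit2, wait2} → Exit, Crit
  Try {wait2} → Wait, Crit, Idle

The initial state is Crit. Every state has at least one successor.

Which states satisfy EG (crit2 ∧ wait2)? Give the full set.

States satisfying crit2 ∧ wait2: {Wait, Exit}.
States satisfying EG (crit2 ∧ wait2): {Exit}.

{Exit}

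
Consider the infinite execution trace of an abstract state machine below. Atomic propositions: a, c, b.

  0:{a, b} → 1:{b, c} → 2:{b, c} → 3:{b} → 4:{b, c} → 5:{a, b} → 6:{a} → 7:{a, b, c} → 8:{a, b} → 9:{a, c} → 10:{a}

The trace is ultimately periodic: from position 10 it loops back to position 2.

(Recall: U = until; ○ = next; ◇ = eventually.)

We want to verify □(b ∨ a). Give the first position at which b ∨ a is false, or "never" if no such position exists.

b ∨ a holds at every position 0..10, and those are all the positions the trace ever visits, so the invariant □(b ∨ a) is never violated.

never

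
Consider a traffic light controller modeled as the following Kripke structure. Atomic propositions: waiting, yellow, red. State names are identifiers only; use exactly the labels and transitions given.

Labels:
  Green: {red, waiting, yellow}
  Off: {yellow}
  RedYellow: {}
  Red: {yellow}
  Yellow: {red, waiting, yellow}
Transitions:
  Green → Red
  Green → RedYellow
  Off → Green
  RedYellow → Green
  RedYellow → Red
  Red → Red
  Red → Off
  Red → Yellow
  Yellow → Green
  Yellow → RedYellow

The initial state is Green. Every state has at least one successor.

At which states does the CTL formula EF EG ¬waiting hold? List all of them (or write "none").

{Green, Off, RedYellow, Red, Yellow}

States satisfying EG ¬waiting: {RedYellow, Red}.
States satisfying EF EG ¬waiting: {Green, Off, RedYellow, Red, Yellow}.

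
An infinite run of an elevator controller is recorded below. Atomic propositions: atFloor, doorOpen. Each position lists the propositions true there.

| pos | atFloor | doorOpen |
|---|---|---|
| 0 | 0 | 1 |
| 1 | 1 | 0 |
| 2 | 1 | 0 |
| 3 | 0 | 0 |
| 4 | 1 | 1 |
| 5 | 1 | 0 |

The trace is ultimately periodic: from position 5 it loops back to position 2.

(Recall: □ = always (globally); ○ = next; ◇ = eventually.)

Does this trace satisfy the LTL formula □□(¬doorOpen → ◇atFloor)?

□(¬doorOpen → ◇atFloor) holds at every position 0..5, and those are all positions ever visited, so □□(¬doorOpen → ◇atFloor) holds.

Holds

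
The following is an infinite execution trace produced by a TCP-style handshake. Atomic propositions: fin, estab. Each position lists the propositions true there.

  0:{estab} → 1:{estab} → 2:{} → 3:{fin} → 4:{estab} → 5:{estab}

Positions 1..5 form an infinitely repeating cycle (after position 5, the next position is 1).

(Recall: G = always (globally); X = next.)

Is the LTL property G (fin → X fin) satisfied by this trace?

Violated

fin → X fin must hold at every position from 0 onward. It fails at position 3, so G (fin → X fin) is false.
Positions where fin holds: 3.
Check X fin at each: 3→fails.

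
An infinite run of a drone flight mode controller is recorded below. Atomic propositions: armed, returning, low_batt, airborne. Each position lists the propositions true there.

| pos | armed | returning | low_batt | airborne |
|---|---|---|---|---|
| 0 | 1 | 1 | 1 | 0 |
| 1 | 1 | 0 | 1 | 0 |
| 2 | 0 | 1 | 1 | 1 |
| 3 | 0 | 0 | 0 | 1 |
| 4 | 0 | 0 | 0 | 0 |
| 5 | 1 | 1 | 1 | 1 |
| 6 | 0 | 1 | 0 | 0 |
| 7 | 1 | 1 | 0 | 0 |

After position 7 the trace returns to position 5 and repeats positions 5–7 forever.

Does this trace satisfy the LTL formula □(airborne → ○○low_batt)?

Violated

airborne → ○○low_batt must hold at every position from 0 onward. It fails at position 2, so □(airborne → ○○low_batt) is false.
Positions where airborne holds: 2, 3, 5.
Check ○○low_batt at each: 2→fails, 3→ok, 5→fails.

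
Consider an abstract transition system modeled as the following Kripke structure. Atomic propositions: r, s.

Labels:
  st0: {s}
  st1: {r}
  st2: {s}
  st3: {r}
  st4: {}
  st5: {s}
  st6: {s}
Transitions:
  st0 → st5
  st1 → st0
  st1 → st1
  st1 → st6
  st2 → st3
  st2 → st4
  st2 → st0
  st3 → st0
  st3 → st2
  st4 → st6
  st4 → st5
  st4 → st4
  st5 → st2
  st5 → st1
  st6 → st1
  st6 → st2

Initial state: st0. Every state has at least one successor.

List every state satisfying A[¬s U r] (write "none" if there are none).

States satisfying ¬s: {st1, st3, st4}.
States satisfying r: {st1, st3}.
States satisfying A[¬s U r]: {st1, st3}.

{st1, st3}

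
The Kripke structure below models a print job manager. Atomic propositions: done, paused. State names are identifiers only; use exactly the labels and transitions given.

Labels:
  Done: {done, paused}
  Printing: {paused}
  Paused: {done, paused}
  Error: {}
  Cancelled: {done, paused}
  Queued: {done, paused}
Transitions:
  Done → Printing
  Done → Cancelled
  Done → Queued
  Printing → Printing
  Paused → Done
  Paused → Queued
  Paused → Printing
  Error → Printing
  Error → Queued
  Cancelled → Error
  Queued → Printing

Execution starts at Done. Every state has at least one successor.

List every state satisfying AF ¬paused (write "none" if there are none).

States satisfying ¬paused: {Error}.
States satisfying AF ¬paused: {Error, Cancelled}.

{Error, Cancelled}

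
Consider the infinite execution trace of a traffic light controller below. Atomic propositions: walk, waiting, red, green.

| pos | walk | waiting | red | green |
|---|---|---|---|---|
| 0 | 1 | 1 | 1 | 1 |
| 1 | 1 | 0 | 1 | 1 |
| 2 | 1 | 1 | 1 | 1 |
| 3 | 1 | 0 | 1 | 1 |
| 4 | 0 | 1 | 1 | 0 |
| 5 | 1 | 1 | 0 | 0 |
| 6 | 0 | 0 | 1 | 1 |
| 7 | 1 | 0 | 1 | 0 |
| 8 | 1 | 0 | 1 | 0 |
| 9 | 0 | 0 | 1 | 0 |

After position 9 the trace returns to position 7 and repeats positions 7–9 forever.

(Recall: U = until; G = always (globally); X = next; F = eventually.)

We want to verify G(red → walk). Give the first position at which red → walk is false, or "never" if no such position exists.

Check red → walk at each position in order: 0 ✓, 1 ✓, 2 ✓, 3 ✓.
At position 4 the labels are {red, waiting}, so red → walk is false there. This is the first violation.

4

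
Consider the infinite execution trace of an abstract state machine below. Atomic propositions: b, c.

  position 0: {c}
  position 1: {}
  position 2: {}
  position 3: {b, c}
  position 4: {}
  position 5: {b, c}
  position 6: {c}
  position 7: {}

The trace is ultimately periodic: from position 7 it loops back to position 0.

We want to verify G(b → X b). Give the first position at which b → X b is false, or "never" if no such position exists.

Check b → X b at each position in order: 0 ✓, 1 ✓, 2 ✓.
At position 3 the labels are {b, c} and the next position 4 has {}, so b → X b is false there. This is the first violation.

3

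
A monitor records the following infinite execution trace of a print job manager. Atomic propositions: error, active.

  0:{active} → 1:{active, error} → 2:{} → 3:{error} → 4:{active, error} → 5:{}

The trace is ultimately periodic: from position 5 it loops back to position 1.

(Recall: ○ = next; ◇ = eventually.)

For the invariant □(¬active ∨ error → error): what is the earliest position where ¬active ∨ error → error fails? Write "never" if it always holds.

Check ¬active ∨ error → error at each position in order: 0 ✓, 1 ✓.
At position 2 the labels are {}, so ¬active ∨ error → error is false there. This is the first violation.

2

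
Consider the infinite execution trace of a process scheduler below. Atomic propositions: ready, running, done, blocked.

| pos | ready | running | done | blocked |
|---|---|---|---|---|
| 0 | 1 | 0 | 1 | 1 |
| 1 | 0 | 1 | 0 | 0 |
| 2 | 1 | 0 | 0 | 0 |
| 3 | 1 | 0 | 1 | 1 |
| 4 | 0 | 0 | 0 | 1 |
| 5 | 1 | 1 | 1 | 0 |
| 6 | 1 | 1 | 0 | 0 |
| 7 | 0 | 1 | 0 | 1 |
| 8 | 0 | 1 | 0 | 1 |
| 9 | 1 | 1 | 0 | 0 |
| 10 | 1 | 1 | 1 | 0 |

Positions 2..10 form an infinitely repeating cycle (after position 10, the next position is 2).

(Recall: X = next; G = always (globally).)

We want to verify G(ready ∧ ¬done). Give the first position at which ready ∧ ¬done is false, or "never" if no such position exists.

At position 0 the labels are {blocked, done, ready}, so ready ∧ ¬done is false there. This is the first violation.

0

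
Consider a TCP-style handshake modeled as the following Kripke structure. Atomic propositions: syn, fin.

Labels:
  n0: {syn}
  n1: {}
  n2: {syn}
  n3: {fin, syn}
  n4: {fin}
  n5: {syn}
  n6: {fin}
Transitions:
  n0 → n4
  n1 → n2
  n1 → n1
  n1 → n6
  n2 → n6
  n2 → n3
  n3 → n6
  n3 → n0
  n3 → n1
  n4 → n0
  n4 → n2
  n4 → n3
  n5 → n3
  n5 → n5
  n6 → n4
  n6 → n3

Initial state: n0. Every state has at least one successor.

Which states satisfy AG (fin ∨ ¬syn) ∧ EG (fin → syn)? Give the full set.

none

States satisfying fin ∨ ¬syn: {n1, n3, n4, n6}.
States satisfying AG (fin ∨ ¬syn): ∅.
States satisfying fin → syn: {n0, n1, n2, n3, n5}.
States satisfying EG (fin → syn): {n1, n2, n3, n5}.
States satisfying AG (fin ∨ ¬syn) ∧ EG (fin → syn): ∅.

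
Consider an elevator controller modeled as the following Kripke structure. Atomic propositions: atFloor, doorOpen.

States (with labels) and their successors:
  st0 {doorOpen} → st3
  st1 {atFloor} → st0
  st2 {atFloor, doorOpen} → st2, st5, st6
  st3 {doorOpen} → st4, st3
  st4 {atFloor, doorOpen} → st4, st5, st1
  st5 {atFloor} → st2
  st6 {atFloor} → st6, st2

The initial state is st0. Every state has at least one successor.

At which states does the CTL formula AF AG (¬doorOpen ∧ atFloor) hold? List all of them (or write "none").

States satisfying AG (¬doorOpen ∧ atFloor): ∅.
States satisfying AF AG (¬doorOpen ∧ atFloor): ∅.

none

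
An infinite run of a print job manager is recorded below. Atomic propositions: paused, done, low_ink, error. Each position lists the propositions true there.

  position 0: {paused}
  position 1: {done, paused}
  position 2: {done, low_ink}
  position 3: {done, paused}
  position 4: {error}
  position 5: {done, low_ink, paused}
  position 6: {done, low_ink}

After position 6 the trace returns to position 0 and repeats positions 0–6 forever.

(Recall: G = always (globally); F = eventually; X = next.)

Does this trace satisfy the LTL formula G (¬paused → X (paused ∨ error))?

¬paused → X (paused ∨ error) holds at every position 0..6, and those are all positions ever visited, so G (¬paused → X (paused ∨ error)) holds.
Positions where ¬paused holds: 2, 4, 6.
Check X (paused ∨ error) at each: 2→ok, 4→ok, 6→ok.

Holds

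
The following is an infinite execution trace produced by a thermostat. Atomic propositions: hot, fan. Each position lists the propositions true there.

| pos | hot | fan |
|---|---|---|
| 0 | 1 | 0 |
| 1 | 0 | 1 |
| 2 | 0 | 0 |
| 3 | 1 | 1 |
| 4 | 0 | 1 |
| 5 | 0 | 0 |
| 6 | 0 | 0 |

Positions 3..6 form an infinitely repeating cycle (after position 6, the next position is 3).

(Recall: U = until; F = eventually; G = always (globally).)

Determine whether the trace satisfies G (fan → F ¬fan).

Satisfied

fan → F ¬fan holds at every position 0..6, and those are all positions ever visited, so G (fan → F ¬fan) holds.
Positions where fan holds: 1, 3, 4.
Check F ¬fan at each: 1→ok, 3→ok, 4→ok.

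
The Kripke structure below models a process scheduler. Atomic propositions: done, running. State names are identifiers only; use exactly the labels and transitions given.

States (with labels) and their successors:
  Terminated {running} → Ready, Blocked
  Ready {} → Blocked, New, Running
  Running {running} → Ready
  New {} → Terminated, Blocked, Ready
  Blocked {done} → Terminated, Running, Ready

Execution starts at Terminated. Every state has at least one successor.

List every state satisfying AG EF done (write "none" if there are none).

States satisfying EF done: {Terminated, Ready, Running, New, Blocked}.
States satisfying AG EF done: {Terminated, Ready, Running, New, Blocked}.

{Terminated, Ready, Running, New, Blocked}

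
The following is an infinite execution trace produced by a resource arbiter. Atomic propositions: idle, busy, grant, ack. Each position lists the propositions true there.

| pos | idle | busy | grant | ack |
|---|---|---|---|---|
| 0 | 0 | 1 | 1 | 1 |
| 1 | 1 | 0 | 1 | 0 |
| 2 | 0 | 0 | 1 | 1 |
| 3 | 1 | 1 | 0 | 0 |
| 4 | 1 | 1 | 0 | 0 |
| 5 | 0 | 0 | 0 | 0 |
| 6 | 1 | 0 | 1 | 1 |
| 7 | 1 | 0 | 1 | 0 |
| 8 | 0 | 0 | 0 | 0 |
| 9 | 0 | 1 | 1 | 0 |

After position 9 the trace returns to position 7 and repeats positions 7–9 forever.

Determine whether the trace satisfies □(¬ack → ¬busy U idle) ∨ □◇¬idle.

Holds

¬ack → ¬busy U idle must hold at every position from 0 onward. It fails at position 8, so □(¬ack → ¬busy U idle) is false.
Positions where ¬ack holds: 1, 3, 4, 5, 7, 8, 9.
Check ¬busy U idle at each: 1→ok, 3→ok, 4→ok, 5→ok, 7→ok, 8→fails, 9→fails.
◇¬idle holds at every position 0..9, and those are all positions ever visited, so □◇¬idle holds.
At position 0: □(¬ack → ¬busy U idle) is false; □◇¬idle is true; so □(¬ack → ¬busy U idle) ∨ □◇¬idle is true.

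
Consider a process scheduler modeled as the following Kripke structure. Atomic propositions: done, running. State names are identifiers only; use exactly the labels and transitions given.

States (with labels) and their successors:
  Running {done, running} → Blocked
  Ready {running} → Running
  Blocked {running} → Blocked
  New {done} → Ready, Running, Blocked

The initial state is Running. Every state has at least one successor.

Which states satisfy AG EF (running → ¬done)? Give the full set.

{Running, Ready, Blocked, New}

States satisfying EF (running → ¬done): {Running, Ready, Blocked, New}.
States satisfying AG EF (running → ¬done): {Running, Ready, Blocked, New}.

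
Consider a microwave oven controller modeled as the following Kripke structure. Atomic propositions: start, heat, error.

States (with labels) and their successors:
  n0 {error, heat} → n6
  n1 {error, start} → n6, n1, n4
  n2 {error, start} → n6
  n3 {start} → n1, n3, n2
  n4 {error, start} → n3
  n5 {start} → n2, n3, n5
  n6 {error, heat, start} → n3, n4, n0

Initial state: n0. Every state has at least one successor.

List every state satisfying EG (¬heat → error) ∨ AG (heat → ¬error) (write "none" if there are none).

States satisfying ¬heat → error: {n0, n1, n2, n4, n6}.
States satisfying EG (¬heat → error): {n0, n1, n2, n6}.
States satisfying heat → ¬error: {n1, n2, n3, n4, n5}.
States satisfying AG (heat → ¬error): ∅.
States satisfying EG (¬heat → error) ∨ AG (heat → ¬error): {n0, n1, n2, n6}.

{n0, n1, n2, n6}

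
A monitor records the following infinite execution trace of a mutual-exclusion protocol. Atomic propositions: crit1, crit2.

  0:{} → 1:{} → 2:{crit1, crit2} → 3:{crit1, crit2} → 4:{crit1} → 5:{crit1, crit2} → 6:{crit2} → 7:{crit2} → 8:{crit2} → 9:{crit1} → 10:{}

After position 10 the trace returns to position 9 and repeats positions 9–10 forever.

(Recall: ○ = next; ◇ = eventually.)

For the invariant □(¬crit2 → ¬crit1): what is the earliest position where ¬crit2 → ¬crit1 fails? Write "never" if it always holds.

4

Check ¬crit2 → ¬crit1 at each position in order: 0 ✓, 1 ✓, 2 ✓, 3 ✓.
At position 4 the labels are {crit1}, so ¬crit2 → ¬crit1 is false there. This is the first violation.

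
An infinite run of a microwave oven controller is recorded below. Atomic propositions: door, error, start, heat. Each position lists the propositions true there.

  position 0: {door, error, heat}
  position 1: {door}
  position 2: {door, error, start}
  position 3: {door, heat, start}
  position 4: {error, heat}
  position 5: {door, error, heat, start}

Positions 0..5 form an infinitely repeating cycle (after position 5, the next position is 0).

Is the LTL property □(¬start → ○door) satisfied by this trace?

¬start → ○door holds at every position 0..5, and those are all positions ever visited, so □(¬start → ○door) holds.
Positions where ¬start holds: 0, 1, 4.
Check ○door at each: 0→ok, 1→ok, 4→ok.

Satisfied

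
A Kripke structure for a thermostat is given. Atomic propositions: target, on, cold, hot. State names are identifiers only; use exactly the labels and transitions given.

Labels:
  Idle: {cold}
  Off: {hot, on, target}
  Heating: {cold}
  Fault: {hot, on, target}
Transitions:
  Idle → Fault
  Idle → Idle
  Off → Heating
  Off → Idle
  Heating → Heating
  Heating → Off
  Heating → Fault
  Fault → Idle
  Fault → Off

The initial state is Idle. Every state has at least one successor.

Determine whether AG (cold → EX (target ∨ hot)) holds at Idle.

States satisfying cold → EX (target ∨ hot): {Idle, Off, Heating, Fault}.
States satisfying AG (cold → EX (target ∨ hot)): {Idle, Off, Heating, Fault}.
Every state reachable from Idle satisfies cold → EX (target ∨ hot).
Idle ∈ Sat(AG (cold → EX (target ∨ hot))).

Yes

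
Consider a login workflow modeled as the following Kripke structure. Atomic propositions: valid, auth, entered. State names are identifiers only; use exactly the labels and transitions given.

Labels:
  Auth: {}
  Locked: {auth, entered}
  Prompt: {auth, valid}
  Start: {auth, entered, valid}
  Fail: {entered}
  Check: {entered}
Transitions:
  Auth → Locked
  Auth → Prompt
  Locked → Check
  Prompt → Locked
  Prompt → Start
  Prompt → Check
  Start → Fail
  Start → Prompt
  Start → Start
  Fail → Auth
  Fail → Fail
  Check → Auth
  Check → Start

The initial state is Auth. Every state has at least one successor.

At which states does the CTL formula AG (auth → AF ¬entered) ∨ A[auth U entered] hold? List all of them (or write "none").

States satisfying auth → AF ¬entered: {Auth, Prompt, Fail, Check}.
States satisfying AG (auth → AF ¬entered): ∅.
States satisfying auth: {Locked, Prompt, Start}.
States satisfying entered: {Locked, Start, Fail, Check}.
States satisfying A[auth U entered]: {Locked, Prompt, Start, Fail, Check}.
States satisfying AG (auth → AF ¬entered) ∨ A[auth U entered]: {Locked, Prompt, Start, Fail, Check}.

{Locked, Prompt, Start, Fail, Check}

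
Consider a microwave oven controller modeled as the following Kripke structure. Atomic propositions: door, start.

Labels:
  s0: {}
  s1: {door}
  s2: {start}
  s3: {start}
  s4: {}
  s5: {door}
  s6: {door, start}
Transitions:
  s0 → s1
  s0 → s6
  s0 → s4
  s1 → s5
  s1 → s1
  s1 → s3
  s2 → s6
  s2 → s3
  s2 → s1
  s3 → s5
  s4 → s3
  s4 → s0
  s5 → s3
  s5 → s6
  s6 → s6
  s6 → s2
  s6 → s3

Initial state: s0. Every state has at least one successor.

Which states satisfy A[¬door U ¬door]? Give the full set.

States satisfying ¬door: {s0, s2, s3, s4}.
States satisfying A[¬door U ¬door]: {s0, s2, s3, s4}.

{s0, s2, s3, s4}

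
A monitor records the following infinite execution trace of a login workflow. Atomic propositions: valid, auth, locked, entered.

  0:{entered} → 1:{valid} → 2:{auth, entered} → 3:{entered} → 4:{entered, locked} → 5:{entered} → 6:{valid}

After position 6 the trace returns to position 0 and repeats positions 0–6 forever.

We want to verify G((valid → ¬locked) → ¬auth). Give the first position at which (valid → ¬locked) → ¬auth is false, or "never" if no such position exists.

Check (valid → ¬locked) → ¬auth at each position in order: 0 ✓, 1 ✓.
At position 2 the labels are {auth, entered}, so (valid → ¬locked) → ¬auth is false there. This is the first violation.

2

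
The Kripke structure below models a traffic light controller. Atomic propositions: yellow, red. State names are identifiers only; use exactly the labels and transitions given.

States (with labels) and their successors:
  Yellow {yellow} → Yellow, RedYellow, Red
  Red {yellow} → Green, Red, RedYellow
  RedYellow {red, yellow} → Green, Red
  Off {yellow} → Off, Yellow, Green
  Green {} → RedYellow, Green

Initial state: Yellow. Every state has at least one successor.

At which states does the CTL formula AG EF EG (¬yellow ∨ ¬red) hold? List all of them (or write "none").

{Yellow, Red, RedYellow, Off, Green}

States satisfying EF EG (¬yellow ∨ ¬red): {Yellow, Red, RedYellow, Off, Green}.
States satisfying AG EF EG (¬yellow ∨ ¬red): {Yellow, Red, RedYellow, Off, Green}.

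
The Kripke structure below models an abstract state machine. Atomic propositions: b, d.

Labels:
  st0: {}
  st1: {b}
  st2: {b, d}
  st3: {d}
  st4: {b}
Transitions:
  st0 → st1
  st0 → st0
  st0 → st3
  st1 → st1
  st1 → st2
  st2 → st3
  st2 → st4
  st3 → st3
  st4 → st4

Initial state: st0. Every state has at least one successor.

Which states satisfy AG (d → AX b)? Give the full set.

{st4}

States satisfying d → AX b: {st0, st1, st4}.
States satisfying AG (d → AX b): {st4}.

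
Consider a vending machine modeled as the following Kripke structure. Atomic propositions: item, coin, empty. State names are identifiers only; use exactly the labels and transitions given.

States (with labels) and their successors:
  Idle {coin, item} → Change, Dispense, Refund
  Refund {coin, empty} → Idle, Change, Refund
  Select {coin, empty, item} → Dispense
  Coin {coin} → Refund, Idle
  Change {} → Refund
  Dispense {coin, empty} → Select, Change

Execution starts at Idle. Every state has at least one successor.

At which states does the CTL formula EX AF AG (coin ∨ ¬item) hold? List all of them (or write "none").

States satisfying AF AG (coin ∨ ¬item): {Idle, Refund, Select, Coin, Change, Dispense}.
States satisfying EX AF AG (coin ∨ ¬item): {Idle, Refund, Select, Coin, Change, Dispense}.

{Idle, Refund, Select, Coin, Change, Dispense}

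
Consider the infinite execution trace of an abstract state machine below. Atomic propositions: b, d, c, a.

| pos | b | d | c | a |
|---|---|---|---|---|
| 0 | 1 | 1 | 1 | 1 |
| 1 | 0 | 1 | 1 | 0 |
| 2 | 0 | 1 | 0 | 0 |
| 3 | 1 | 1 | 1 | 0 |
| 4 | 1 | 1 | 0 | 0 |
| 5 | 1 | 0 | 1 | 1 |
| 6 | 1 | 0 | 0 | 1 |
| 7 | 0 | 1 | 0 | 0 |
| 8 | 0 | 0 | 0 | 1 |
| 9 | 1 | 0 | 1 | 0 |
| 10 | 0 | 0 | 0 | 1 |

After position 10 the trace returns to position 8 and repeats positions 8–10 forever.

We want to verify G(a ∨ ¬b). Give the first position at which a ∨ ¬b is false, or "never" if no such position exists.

3

Check a ∨ ¬b at each position in order: 0 ✓, 1 ✓, 2 ✓.
At position 3 the labels are {b, c, d}, so a ∨ ¬b is false there. This is the first violation.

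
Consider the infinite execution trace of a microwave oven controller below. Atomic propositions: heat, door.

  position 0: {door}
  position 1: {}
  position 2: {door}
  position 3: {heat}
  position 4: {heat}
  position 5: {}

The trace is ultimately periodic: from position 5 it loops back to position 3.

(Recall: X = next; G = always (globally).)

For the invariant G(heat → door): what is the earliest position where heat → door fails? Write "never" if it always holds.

3

Check heat → door at each position in order: 0 ✓, 1 ✓, 2 ✓.
At position 3 the labels are {heat}, so heat → door is false there. This is the first violation.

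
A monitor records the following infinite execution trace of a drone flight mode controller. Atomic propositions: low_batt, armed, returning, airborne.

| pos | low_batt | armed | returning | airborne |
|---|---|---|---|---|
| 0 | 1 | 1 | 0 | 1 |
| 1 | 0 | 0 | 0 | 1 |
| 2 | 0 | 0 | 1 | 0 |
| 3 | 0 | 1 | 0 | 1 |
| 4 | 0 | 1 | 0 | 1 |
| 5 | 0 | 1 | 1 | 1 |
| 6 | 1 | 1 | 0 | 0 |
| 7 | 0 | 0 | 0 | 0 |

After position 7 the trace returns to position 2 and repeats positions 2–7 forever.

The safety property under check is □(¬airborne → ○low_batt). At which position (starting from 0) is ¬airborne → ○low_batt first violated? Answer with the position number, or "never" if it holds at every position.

2

Check ¬airborne → ○low_batt at each position in order: 0 ✓, 1 ✓.
At position 2 the labels are {returning} and the next position 3 has {airborne, armed}, so ¬airborne → ○low_batt is false there. This is the first violation.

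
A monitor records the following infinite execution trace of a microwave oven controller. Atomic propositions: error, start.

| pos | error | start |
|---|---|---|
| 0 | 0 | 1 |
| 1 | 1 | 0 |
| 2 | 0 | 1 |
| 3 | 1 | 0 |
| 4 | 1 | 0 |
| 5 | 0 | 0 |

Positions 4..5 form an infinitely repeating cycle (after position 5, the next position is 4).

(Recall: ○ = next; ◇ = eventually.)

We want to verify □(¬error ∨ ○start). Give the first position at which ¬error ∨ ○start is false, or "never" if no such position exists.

Check ¬error ∨ ○start at each position in order: 0 ✓, 1 ✓, 2 ✓.
At position 3 the labels are {error} and the next position 4 has {error}, so ¬error ∨ ○start is false there. This is the first violation.

3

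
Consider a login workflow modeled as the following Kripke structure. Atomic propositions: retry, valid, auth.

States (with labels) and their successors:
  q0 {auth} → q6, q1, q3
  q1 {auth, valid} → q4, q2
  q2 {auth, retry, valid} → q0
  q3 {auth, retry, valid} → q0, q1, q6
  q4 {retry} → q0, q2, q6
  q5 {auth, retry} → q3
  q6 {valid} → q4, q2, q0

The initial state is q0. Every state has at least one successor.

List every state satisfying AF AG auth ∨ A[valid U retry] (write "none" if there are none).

States satisfying AG auth: ∅.
States satisfying AF AG auth: ∅.
States satisfying valid: {q1, q2, q3, q6}.
States satisfying retry: {q2, q3, q4, q5}.
States satisfying A[valid U retry]: {q1, q2, q3, q4, q5}.
States satisfying AF AG auth ∨ A[valid U retry]: {q1, q2, q3, q4, q5}.

{q1, q2, q3, q4, q5}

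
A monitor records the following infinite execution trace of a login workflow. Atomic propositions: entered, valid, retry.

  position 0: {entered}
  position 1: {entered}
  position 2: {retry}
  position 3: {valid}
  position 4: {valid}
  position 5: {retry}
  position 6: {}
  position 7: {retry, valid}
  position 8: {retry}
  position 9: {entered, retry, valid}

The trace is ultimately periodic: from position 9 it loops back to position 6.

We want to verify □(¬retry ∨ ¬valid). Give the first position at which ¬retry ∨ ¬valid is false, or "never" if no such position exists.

7

Check ¬retry ∨ ¬valid at each position in order: 0 ✓, 1 ✓, 2 ✓, 3 ✓, 4 ✓, 5 ✓, 6 ✓.
At position 7 the labels are {retry, valid}, so ¬retry ∨ ¬valid is false there. This is the first violation.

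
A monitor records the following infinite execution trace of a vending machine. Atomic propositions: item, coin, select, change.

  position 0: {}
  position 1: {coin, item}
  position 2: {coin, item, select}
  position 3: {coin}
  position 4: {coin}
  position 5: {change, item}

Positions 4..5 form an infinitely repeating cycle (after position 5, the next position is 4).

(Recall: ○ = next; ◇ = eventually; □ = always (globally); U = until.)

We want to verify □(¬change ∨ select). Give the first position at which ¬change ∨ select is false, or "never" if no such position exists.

Check ¬change ∨ select at each position in order: 0 ✓, 1 ✓, 2 ✓, 3 ✓, 4 ✓.
At position 5 the labels are {change, item}, so ¬change ∨ select is false there. This is the first violation.

5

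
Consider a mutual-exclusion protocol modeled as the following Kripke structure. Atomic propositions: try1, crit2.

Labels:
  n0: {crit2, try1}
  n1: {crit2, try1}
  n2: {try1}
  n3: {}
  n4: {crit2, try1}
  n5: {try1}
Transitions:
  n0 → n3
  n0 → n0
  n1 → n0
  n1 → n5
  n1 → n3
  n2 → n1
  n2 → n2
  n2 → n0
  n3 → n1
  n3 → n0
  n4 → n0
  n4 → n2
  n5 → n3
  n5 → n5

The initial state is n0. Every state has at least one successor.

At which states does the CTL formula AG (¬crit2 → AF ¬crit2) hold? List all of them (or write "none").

{n0, n1, n2, n3, n4, n5}

States satisfying ¬crit2 → AF ¬crit2: {n0, n1, n2, n3, n4, n5}.
States satisfying AG (¬crit2 → AF ¬crit2): {n0, n1, n2, n3, n4, n5}.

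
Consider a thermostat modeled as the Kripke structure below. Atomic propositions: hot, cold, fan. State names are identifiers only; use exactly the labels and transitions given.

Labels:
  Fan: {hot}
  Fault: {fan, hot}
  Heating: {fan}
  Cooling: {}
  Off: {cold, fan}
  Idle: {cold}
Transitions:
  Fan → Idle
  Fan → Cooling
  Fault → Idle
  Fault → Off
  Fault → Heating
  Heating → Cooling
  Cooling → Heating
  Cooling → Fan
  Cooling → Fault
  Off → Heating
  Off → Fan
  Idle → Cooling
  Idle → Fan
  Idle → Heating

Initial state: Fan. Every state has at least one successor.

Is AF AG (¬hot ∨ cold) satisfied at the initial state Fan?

No

States satisfying AG (¬hot ∨ cold): ∅.
States satisfying AF AG (¬hot ∨ cold): ∅.
There is a path from Fan along which AG (¬hot ∨ cold) never holds.
Fan ∉ Sat(AF AG (¬hot ∨ cold)).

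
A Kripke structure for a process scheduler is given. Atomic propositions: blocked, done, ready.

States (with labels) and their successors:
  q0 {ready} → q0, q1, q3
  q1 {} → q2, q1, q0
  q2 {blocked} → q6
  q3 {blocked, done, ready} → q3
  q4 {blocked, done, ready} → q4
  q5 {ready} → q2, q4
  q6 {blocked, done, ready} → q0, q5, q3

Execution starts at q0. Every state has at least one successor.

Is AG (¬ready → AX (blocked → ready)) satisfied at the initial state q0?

States satisfying ¬ready → AX (blocked → ready): {q0, q2, q3, q4, q5, q6}.
States satisfying AG (¬ready → AX (blocked → ready)): {q3, q4}.
q1 is reachable from q0 and violates ¬ready → AX (blocked → ready), so AG fails at q0.
q0 ∉ Sat(AG (¬ready → AX (blocked → ready))).

Does not hold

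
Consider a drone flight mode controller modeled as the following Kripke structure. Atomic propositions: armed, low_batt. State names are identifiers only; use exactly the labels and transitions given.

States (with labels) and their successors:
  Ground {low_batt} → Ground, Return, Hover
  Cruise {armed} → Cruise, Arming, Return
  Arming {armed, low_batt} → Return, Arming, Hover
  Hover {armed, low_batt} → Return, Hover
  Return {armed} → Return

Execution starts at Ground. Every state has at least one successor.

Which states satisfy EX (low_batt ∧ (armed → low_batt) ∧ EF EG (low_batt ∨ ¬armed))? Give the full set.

States satisfying EX (low_batt ∧ (armed → low_batt) ∧ EF EG (low_batt ∨ ¬armed)): {Ground, Cruise, Arming, Hover}.

{Ground, Cruise, Arming, Hover}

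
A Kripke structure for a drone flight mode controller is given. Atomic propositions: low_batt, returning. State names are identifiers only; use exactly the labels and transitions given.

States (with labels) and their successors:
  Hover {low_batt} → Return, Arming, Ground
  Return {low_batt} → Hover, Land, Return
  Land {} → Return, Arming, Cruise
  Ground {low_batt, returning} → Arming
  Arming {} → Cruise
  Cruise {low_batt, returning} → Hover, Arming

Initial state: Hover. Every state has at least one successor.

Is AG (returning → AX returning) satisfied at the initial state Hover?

States satisfying returning → AX returning: {Hover, Return, Land, Arming}.
States satisfying AG (returning → AX returning): ∅.
Cruise is reachable from Hover and violates returning → AX returning, so AG fails at Hover.
Hover ∉ Sat(AG (returning → AX returning)).

Does not hold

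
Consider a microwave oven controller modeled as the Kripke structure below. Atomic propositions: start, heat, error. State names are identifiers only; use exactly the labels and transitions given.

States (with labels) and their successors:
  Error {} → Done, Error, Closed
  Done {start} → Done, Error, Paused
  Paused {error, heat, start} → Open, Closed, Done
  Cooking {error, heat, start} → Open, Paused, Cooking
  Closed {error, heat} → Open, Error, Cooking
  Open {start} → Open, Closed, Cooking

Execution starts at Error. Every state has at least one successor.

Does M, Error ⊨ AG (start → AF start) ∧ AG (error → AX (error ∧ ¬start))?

States satisfying start → AF start: {Error, Done, Paused, Cooking, Closed, Open}.
States satisfying AG (start → AF start): {Error, Done, Paused, Cooking, Closed, Open}.
States satisfying error → AX (error ∧ ¬start): {Error, Done, Open}.
States satisfying AG (error → AX (error ∧ ¬start)): ∅.
States satisfying AG (start → AF start) ∧ AG (error → AX (error ∧ ¬start)): ∅.
Error ∉ Sat(AG (start → AF start) ∧ AG (error → AX (error ∧ ¬start))).

No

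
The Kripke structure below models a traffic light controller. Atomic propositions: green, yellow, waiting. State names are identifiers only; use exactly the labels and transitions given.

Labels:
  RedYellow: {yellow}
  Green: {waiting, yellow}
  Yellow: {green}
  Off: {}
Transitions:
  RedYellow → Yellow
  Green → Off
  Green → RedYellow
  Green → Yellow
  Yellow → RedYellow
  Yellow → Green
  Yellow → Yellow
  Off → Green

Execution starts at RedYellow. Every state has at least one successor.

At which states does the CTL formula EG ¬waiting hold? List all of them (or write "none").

States satisfying ¬waiting: {RedYellow, Yellow, Off}.
States satisfying EG ¬waiting: {RedYellow, Yellow}.

{RedYellow, Yellow}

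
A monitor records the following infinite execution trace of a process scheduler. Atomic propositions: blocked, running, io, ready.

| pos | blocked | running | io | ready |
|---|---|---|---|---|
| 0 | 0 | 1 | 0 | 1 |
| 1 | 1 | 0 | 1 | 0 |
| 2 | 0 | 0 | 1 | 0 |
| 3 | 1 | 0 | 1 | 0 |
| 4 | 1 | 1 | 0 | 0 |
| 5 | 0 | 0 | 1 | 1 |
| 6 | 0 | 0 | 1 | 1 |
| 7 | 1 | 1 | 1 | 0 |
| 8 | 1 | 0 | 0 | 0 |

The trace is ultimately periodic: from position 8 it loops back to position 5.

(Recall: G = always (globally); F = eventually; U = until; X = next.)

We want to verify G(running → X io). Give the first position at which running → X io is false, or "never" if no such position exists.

7

Check running → X io at each position in order: 0 ✓, 1 ✓, 2 ✓, 3 ✓, 4 ✓, 5 ✓, 6 ✓.
At position 7 the labels are {blocked, io, running} and the next position 8 has {blocked}, so running → X io is false there. This is the first violation.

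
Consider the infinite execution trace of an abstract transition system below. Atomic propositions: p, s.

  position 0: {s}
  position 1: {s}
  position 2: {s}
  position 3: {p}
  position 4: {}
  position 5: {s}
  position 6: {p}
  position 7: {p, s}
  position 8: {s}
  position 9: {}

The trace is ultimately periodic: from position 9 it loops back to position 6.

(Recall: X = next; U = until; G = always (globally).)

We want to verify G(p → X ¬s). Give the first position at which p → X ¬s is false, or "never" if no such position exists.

Check p → X ¬s at each position in order: 0 ✓, 1 ✓, 2 ✓, 3 ✓, 4 ✓, 5 ✓.
At position 6 the labels are {p} and the next position 7 has {p, s}, so p → X ¬s is false there. This is the first violation.

6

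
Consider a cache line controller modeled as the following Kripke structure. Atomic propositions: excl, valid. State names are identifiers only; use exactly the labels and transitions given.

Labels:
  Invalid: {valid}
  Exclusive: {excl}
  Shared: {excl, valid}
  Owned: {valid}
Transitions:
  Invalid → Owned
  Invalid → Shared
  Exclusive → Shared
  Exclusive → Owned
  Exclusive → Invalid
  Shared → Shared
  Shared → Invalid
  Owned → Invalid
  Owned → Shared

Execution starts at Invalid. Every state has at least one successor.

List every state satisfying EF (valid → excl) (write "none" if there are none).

States satisfying valid → excl: {Exclusive, Shared}.
States satisfying EF (valid → excl): {Invalid, Exclusive, Shared, Owned}.

{Invalid, Exclusive, Shared, Owned}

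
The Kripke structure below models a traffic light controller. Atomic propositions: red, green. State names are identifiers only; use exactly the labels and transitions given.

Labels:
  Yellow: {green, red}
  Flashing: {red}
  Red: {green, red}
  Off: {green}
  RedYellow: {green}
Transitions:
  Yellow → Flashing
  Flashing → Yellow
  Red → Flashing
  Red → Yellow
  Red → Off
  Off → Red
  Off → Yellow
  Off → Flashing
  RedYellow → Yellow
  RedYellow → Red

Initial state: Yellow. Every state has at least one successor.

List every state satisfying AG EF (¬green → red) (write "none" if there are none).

States satisfying EF (¬green → red): {Yellow, Flashing, Red, Off, RedYellow}.
States satisfying AG EF (¬green → red): {Yellow, Flashing, Red, Off, RedYellow}.

{Yellow, Flashing, Red, Off, RedYellow}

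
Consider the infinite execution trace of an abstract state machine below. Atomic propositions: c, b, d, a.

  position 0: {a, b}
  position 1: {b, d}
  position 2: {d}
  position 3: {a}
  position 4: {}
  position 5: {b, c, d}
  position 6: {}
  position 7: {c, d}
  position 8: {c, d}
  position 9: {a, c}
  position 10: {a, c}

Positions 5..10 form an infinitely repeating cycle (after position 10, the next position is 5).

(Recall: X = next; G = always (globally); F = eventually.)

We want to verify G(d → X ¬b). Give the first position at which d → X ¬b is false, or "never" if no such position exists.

d → X ¬b holds at every position 0..10, and those are all the positions the trace ever visits, so the invariant G(d → X ¬b) is never violated.

never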